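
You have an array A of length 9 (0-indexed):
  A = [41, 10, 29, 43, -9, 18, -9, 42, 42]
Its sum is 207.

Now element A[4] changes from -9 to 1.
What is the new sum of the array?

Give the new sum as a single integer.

Answer: 217

Derivation:
Old value at index 4: -9
New value at index 4: 1
Delta = 1 - -9 = 10
New sum = old_sum + delta = 207 + (10) = 217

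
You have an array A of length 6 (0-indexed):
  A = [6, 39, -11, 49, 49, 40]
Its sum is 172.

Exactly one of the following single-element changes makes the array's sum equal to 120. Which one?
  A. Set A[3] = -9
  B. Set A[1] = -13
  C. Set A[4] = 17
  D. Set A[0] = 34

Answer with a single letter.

Answer: B

Derivation:
Option A: A[3] 49->-9, delta=-58, new_sum=172+(-58)=114
Option B: A[1] 39->-13, delta=-52, new_sum=172+(-52)=120 <-- matches target
Option C: A[4] 49->17, delta=-32, new_sum=172+(-32)=140
Option D: A[0] 6->34, delta=28, new_sum=172+(28)=200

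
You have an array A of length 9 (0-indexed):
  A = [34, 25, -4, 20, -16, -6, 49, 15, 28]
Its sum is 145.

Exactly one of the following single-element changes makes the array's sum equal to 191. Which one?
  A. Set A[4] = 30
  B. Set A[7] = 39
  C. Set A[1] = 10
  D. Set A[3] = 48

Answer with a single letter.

Option A: A[4] -16->30, delta=46, new_sum=145+(46)=191 <-- matches target
Option B: A[7] 15->39, delta=24, new_sum=145+(24)=169
Option C: A[1] 25->10, delta=-15, new_sum=145+(-15)=130
Option D: A[3] 20->48, delta=28, new_sum=145+(28)=173

Answer: A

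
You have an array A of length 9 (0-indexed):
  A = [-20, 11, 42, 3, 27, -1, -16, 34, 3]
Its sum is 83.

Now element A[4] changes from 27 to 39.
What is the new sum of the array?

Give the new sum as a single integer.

Old value at index 4: 27
New value at index 4: 39
Delta = 39 - 27 = 12
New sum = old_sum + delta = 83 + (12) = 95

Answer: 95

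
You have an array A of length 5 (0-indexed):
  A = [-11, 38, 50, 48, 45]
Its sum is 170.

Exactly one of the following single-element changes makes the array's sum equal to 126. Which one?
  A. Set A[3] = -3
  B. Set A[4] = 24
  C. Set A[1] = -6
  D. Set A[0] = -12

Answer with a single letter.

Answer: C

Derivation:
Option A: A[3] 48->-3, delta=-51, new_sum=170+(-51)=119
Option B: A[4] 45->24, delta=-21, new_sum=170+(-21)=149
Option C: A[1] 38->-6, delta=-44, new_sum=170+(-44)=126 <-- matches target
Option D: A[0] -11->-12, delta=-1, new_sum=170+(-1)=169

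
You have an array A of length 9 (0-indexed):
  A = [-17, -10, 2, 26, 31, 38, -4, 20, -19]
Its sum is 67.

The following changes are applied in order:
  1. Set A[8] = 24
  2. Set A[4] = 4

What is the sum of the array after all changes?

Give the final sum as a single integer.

Initial sum: 67
Change 1: A[8] -19 -> 24, delta = 43, sum = 110
Change 2: A[4] 31 -> 4, delta = -27, sum = 83

Answer: 83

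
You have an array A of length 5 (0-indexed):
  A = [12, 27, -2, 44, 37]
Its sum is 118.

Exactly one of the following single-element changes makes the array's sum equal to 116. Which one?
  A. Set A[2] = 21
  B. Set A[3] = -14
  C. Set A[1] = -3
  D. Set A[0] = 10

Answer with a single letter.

Answer: D

Derivation:
Option A: A[2] -2->21, delta=23, new_sum=118+(23)=141
Option B: A[3] 44->-14, delta=-58, new_sum=118+(-58)=60
Option C: A[1] 27->-3, delta=-30, new_sum=118+(-30)=88
Option D: A[0] 12->10, delta=-2, new_sum=118+(-2)=116 <-- matches target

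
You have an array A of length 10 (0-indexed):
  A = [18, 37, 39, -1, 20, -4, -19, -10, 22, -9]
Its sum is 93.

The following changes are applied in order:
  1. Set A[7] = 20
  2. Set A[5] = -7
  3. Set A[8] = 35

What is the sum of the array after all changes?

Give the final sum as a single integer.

Answer: 133

Derivation:
Initial sum: 93
Change 1: A[7] -10 -> 20, delta = 30, sum = 123
Change 2: A[5] -4 -> -7, delta = -3, sum = 120
Change 3: A[8] 22 -> 35, delta = 13, sum = 133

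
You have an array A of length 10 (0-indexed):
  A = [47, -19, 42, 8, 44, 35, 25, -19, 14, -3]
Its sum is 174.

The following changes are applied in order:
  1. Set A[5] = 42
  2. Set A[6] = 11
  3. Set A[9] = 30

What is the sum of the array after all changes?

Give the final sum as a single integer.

Answer: 200

Derivation:
Initial sum: 174
Change 1: A[5] 35 -> 42, delta = 7, sum = 181
Change 2: A[6] 25 -> 11, delta = -14, sum = 167
Change 3: A[9] -3 -> 30, delta = 33, sum = 200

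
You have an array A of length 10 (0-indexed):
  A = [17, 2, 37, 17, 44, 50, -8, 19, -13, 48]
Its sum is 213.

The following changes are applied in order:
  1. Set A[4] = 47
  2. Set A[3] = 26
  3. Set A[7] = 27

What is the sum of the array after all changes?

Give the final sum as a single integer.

Answer: 233

Derivation:
Initial sum: 213
Change 1: A[4] 44 -> 47, delta = 3, sum = 216
Change 2: A[3] 17 -> 26, delta = 9, sum = 225
Change 3: A[7] 19 -> 27, delta = 8, sum = 233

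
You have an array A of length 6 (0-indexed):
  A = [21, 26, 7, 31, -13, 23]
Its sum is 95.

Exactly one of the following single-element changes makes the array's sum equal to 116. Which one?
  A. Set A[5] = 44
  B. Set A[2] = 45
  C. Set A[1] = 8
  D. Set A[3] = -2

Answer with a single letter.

Answer: A

Derivation:
Option A: A[5] 23->44, delta=21, new_sum=95+(21)=116 <-- matches target
Option B: A[2] 7->45, delta=38, new_sum=95+(38)=133
Option C: A[1] 26->8, delta=-18, new_sum=95+(-18)=77
Option D: A[3] 31->-2, delta=-33, new_sum=95+(-33)=62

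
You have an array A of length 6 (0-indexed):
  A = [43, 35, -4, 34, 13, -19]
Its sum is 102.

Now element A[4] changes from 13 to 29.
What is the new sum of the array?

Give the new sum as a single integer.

Answer: 118

Derivation:
Old value at index 4: 13
New value at index 4: 29
Delta = 29 - 13 = 16
New sum = old_sum + delta = 102 + (16) = 118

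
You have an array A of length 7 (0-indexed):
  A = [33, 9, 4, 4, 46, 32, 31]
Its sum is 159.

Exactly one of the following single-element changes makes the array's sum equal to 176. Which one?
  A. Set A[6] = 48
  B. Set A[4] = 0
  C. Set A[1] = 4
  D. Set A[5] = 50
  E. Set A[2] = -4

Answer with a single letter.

Option A: A[6] 31->48, delta=17, new_sum=159+(17)=176 <-- matches target
Option B: A[4] 46->0, delta=-46, new_sum=159+(-46)=113
Option C: A[1] 9->4, delta=-5, new_sum=159+(-5)=154
Option D: A[5] 32->50, delta=18, new_sum=159+(18)=177
Option E: A[2] 4->-4, delta=-8, new_sum=159+(-8)=151

Answer: A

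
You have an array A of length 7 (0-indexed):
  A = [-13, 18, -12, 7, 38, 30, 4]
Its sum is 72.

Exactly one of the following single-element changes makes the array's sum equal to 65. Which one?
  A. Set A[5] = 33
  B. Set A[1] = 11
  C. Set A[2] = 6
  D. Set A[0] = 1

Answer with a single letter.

Answer: B

Derivation:
Option A: A[5] 30->33, delta=3, new_sum=72+(3)=75
Option B: A[1] 18->11, delta=-7, new_sum=72+(-7)=65 <-- matches target
Option C: A[2] -12->6, delta=18, new_sum=72+(18)=90
Option D: A[0] -13->1, delta=14, new_sum=72+(14)=86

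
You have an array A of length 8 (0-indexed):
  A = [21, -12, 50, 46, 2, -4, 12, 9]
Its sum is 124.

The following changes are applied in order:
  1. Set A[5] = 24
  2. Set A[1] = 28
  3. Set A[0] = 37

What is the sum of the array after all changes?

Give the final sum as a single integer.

Answer: 208

Derivation:
Initial sum: 124
Change 1: A[5] -4 -> 24, delta = 28, sum = 152
Change 2: A[1] -12 -> 28, delta = 40, sum = 192
Change 3: A[0] 21 -> 37, delta = 16, sum = 208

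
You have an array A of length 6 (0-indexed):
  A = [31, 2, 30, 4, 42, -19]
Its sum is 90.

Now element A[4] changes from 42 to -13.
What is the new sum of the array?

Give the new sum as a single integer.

Answer: 35

Derivation:
Old value at index 4: 42
New value at index 4: -13
Delta = -13 - 42 = -55
New sum = old_sum + delta = 90 + (-55) = 35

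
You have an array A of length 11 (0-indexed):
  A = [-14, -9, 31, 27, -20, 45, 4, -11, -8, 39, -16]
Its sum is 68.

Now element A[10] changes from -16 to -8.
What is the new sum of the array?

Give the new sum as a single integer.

Answer: 76

Derivation:
Old value at index 10: -16
New value at index 10: -8
Delta = -8 - -16 = 8
New sum = old_sum + delta = 68 + (8) = 76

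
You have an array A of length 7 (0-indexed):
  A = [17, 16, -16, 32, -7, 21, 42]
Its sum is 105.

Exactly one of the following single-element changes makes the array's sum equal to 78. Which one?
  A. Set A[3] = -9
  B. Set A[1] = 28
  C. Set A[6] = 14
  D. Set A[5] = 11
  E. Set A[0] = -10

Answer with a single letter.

Answer: E

Derivation:
Option A: A[3] 32->-9, delta=-41, new_sum=105+(-41)=64
Option B: A[1] 16->28, delta=12, new_sum=105+(12)=117
Option C: A[6] 42->14, delta=-28, new_sum=105+(-28)=77
Option D: A[5] 21->11, delta=-10, new_sum=105+(-10)=95
Option E: A[0] 17->-10, delta=-27, new_sum=105+(-27)=78 <-- matches target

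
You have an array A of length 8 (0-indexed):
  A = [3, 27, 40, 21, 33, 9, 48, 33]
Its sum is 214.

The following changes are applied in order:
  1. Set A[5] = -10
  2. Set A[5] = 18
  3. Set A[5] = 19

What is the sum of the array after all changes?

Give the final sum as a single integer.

Initial sum: 214
Change 1: A[5] 9 -> -10, delta = -19, sum = 195
Change 2: A[5] -10 -> 18, delta = 28, sum = 223
Change 3: A[5] 18 -> 19, delta = 1, sum = 224

Answer: 224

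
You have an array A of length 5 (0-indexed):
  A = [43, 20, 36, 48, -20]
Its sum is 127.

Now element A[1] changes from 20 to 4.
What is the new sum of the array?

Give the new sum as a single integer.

Old value at index 1: 20
New value at index 1: 4
Delta = 4 - 20 = -16
New sum = old_sum + delta = 127 + (-16) = 111

Answer: 111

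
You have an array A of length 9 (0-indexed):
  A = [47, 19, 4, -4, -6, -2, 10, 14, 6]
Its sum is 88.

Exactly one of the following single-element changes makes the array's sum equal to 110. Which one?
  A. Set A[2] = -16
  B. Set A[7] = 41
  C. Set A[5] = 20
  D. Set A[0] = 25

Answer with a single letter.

Option A: A[2] 4->-16, delta=-20, new_sum=88+(-20)=68
Option B: A[7] 14->41, delta=27, new_sum=88+(27)=115
Option C: A[5] -2->20, delta=22, new_sum=88+(22)=110 <-- matches target
Option D: A[0] 47->25, delta=-22, new_sum=88+(-22)=66

Answer: C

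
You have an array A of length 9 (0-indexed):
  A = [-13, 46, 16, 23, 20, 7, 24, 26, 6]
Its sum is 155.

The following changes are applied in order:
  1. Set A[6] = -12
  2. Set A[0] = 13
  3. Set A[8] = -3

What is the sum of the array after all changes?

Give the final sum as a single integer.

Answer: 136

Derivation:
Initial sum: 155
Change 1: A[6] 24 -> -12, delta = -36, sum = 119
Change 2: A[0] -13 -> 13, delta = 26, sum = 145
Change 3: A[8] 6 -> -3, delta = -9, sum = 136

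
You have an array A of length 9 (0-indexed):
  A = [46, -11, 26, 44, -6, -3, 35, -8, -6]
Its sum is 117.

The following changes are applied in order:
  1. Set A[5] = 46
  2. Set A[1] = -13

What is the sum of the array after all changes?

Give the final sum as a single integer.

Answer: 164

Derivation:
Initial sum: 117
Change 1: A[5] -3 -> 46, delta = 49, sum = 166
Change 2: A[1] -11 -> -13, delta = -2, sum = 164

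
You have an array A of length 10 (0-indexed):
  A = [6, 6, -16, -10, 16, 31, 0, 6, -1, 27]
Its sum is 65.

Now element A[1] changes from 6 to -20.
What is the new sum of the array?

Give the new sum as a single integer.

Old value at index 1: 6
New value at index 1: -20
Delta = -20 - 6 = -26
New sum = old_sum + delta = 65 + (-26) = 39

Answer: 39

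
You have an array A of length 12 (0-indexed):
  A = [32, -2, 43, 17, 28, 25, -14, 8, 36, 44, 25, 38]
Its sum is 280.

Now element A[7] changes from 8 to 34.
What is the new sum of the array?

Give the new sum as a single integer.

Old value at index 7: 8
New value at index 7: 34
Delta = 34 - 8 = 26
New sum = old_sum + delta = 280 + (26) = 306

Answer: 306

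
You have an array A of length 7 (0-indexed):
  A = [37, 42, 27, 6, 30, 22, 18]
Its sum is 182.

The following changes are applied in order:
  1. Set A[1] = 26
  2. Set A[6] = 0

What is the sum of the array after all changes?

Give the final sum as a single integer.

Answer: 148

Derivation:
Initial sum: 182
Change 1: A[1] 42 -> 26, delta = -16, sum = 166
Change 2: A[6] 18 -> 0, delta = -18, sum = 148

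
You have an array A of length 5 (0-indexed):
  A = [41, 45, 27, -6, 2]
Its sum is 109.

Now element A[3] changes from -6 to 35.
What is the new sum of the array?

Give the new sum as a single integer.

Old value at index 3: -6
New value at index 3: 35
Delta = 35 - -6 = 41
New sum = old_sum + delta = 109 + (41) = 150

Answer: 150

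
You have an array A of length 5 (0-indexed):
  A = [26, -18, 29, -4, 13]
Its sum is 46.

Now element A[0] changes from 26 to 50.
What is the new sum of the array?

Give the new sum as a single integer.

Old value at index 0: 26
New value at index 0: 50
Delta = 50 - 26 = 24
New sum = old_sum + delta = 46 + (24) = 70

Answer: 70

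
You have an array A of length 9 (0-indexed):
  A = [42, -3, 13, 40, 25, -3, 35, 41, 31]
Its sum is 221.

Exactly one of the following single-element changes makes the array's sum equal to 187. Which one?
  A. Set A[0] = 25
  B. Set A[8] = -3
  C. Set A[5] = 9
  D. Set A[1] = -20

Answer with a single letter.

Answer: B

Derivation:
Option A: A[0] 42->25, delta=-17, new_sum=221+(-17)=204
Option B: A[8] 31->-3, delta=-34, new_sum=221+(-34)=187 <-- matches target
Option C: A[5] -3->9, delta=12, new_sum=221+(12)=233
Option D: A[1] -3->-20, delta=-17, new_sum=221+(-17)=204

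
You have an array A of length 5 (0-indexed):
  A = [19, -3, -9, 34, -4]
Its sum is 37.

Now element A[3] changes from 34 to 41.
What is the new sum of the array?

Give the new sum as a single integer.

Answer: 44

Derivation:
Old value at index 3: 34
New value at index 3: 41
Delta = 41 - 34 = 7
New sum = old_sum + delta = 37 + (7) = 44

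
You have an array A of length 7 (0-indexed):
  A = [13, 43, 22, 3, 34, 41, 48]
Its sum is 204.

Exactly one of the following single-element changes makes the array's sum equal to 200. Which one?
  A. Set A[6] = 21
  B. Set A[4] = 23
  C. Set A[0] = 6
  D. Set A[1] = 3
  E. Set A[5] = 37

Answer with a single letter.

Option A: A[6] 48->21, delta=-27, new_sum=204+(-27)=177
Option B: A[4] 34->23, delta=-11, new_sum=204+(-11)=193
Option C: A[0] 13->6, delta=-7, new_sum=204+(-7)=197
Option D: A[1] 43->3, delta=-40, new_sum=204+(-40)=164
Option E: A[5] 41->37, delta=-4, new_sum=204+(-4)=200 <-- matches target

Answer: E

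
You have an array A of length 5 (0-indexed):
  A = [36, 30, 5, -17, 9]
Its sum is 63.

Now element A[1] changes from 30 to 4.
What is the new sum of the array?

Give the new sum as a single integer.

Old value at index 1: 30
New value at index 1: 4
Delta = 4 - 30 = -26
New sum = old_sum + delta = 63 + (-26) = 37

Answer: 37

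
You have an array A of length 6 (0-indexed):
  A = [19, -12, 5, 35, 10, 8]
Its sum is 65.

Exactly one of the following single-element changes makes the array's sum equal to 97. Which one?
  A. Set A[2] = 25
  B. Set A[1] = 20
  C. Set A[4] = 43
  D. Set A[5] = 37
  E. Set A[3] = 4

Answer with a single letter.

Option A: A[2] 5->25, delta=20, new_sum=65+(20)=85
Option B: A[1] -12->20, delta=32, new_sum=65+(32)=97 <-- matches target
Option C: A[4] 10->43, delta=33, new_sum=65+(33)=98
Option D: A[5] 8->37, delta=29, new_sum=65+(29)=94
Option E: A[3] 35->4, delta=-31, new_sum=65+(-31)=34

Answer: B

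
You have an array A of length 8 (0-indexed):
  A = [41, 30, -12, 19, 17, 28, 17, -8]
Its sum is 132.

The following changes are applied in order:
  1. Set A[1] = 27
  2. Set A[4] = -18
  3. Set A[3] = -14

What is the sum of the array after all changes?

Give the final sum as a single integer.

Initial sum: 132
Change 1: A[1] 30 -> 27, delta = -3, sum = 129
Change 2: A[4] 17 -> -18, delta = -35, sum = 94
Change 3: A[3] 19 -> -14, delta = -33, sum = 61

Answer: 61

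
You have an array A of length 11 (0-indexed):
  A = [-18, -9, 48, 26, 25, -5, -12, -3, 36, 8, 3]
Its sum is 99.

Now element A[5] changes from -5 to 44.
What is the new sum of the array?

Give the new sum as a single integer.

Old value at index 5: -5
New value at index 5: 44
Delta = 44 - -5 = 49
New sum = old_sum + delta = 99 + (49) = 148

Answer: 148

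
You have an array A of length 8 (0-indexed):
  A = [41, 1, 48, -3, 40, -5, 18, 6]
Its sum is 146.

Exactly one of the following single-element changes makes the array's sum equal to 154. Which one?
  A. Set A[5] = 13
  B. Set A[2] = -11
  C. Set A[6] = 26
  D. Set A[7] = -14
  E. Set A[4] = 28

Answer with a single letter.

Option A: A[5] -5->13, delta=18, new_sum=146+(18)=164
Option B: A[2] 48->-11, delta=-59, new_sum=146+(-59)=87
Option C: A[6] 18->26, delta=8, new_sum=146+(8)=154 <-- matches target
Option D: A[7] 6->-14, delta=-20, new_sum=146+(-20)=126
Option E: A[4] 40->28, delta=-12, new_sum=146+(-12)=134

Answer: C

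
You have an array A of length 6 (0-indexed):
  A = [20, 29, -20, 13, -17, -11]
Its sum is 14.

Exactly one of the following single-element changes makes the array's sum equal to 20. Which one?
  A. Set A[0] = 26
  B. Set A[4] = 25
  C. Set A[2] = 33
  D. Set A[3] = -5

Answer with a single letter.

Option A: A[0] 20->26, delta=6, new_sum=14+(6)=20 <-- matches target
Option B: A[4] -17->25, delta=42, new_sum=14+(42)=56
Option C: A[2] -20->33, delta=53, new_sum=14+(53)=67
Option D: A[3] 13->-5, delta=-18, new_sum=14+(-18)=-4

Answer: A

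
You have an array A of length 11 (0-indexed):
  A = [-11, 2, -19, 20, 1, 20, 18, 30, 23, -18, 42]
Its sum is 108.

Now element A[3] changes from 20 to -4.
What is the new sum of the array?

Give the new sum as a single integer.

Old value at index 3: 20
New value at index 3: -4
Delta = -4 - 20 = -24
New sum = old_sum + delta = 108 + (-24) = 84

Answer: 84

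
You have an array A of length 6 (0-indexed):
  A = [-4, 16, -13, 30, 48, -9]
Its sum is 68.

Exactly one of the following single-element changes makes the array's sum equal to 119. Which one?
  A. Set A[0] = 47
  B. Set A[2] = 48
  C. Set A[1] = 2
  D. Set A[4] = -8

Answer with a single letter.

Answer: A

Derivation:
Option A: A[0] -4->47, delta=51, new_sum=68+(51)=119 <-- matches target
Option B: A[2] -13->48, delta=61, new_sum=68+(61)=129
Option C: A[1] 16->2, delta=-14, new_sum=68+(-14)=54
Option D: A[4] 48->-8, delta=-56, new_sum=68+(-56)=12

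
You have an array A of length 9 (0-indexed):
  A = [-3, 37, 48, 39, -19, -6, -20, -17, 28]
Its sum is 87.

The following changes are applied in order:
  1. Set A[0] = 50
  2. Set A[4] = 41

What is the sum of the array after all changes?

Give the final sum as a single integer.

Answer: 200

Derivation:
Initial sum: 87
Change 1: A[0] -3 -> 50, delta = 53, sum = 140
Change 2: A[4] -19 -> 41, delta = 60, sum = 200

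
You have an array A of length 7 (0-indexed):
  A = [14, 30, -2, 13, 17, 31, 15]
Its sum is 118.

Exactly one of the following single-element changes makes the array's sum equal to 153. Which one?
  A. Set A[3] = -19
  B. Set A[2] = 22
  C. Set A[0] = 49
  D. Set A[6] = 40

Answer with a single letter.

Option A: A[3] 13->-19, delta=-32, new_sum=118+(-32)=86
Option B: A[2] -2->22, delta=24, new_sum=118+(24)=142
Option C: A[0] 14->49, delta=35, new_sum=118+(35)=153 <-- matches target
Option D: A[6] 15->40, delta=25, new_sum=118+(25)=143

Answer: C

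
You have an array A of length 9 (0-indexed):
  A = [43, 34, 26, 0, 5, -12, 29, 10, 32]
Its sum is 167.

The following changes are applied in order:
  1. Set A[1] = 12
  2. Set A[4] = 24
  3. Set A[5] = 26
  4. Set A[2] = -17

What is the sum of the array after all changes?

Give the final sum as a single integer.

Initial sum: 167
Change 1: A[1] 34 -> 12, delta = -22, sum = 145
Change 2: A[4] 5 -> 24, delta = 19, sum = 164
Change 3: A[5] -12 -> 26, delta = 38, sum = 202
Change 4: A[2] 26 -> -17, delta = -43, sum = 159

Answer: 159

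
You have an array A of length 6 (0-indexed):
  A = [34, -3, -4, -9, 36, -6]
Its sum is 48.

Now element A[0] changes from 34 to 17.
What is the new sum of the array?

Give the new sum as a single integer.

Answer: 31

Derivation:
Old value at index 0: 34
New value at index 0: 17
Delta = 17 - 34 = -17
New sum = old_sum + delta = 48 + (-17) = 31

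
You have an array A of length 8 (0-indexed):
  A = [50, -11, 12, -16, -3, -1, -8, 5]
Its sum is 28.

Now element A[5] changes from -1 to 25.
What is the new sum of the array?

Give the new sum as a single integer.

Old value at index 5: -1
New value at index 5: 25
Delta = 25 - -1 = 26
New sum = old_sum + delta = 28 + (26) = 54

Answer: 54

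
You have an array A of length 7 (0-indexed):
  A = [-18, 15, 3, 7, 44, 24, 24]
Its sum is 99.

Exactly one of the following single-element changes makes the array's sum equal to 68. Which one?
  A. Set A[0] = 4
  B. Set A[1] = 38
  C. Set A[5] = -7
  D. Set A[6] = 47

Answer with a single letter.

Option A: A[0] -18->4, delta=22, new_sum=99+(22)=121
Option B: A[1] 15->38, delta=23, new_sum=99+(23)=122
Option C: A[5] 24->-7, delta=-31, new_sum=99+(-31)=68 <-- matches target
Option D: A[6] 24->47, delta=23, new_sum=99+(23)=122

Answer: C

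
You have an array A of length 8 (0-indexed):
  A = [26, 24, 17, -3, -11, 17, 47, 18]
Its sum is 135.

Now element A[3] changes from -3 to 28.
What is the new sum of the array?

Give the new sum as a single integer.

Old value at index 3: -3
New value at index 3: 28
Delta = 28 - -3 = 31
New sum = old_sum + delta = 135 + (31) = 166

Answer: 166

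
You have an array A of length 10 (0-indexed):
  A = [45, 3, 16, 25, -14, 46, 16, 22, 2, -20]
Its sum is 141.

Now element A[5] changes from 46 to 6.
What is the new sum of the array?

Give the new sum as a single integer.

Answer: 101

Derivation:
Old value at index 5: 46
New value at index 5: 6
Delta = 6 - 46 = -40
New sum = old_sum + delta = 141 + (-40) = 101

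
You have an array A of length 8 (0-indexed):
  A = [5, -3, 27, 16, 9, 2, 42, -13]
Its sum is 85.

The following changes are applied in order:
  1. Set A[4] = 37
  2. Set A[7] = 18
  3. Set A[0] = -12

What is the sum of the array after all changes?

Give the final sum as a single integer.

Answer: 127

Derivation:
Initial sum: 85
Change 1: A[4] 9 -> 37, delta = 28, sum = 113
Change 2: A[7] -13 -> 18, delta = 31, sum = 144
Change 3: A[0] 5 -> -12, delta = -17, sum = 127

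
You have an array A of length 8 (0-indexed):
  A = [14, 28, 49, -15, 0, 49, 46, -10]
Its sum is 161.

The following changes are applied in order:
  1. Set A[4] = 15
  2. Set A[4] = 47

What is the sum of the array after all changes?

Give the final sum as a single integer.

Initial sum: 161
Change 1: A[4] 0 -> 15, delta = 15, sum = 176
Change 2: A[4] 15 -> 47, delta = 32, sum = 208

Answer: 208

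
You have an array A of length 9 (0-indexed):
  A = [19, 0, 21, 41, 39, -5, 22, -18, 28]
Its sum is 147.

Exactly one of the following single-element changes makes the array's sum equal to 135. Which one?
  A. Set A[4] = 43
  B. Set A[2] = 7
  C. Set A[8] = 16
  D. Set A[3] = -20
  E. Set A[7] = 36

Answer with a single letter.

Answer: C

Derivation:
Option A: A[4] 39->43, delta=4, new_sum=147+(4)=151
Option B: A[2] 21->7, delta=-14, new_sum=147+(-14)=133
Option C: A[8] 28->16, delta=-12, new_sum=147+(-12)=135 <-- matches target
Option D: A[3] 41->-20, delta=-61, new_sum=147+(-61)=86
Option E: A[7] -18->36, delta=54, new_sum=147+(54)=201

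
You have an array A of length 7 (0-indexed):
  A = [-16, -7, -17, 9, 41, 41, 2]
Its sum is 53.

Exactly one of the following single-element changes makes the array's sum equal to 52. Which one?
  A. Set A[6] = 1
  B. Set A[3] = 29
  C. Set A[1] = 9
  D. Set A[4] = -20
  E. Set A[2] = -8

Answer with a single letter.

Answer: A

Derivation:
Option A: A[6] 2->1, delta=-1, new_sum=53+(-1)=52 <-- matches target
Option B: A[3] 9->29, delta=20, new_sum=53+(20)=73
Option C: A[1] -7->9, delta=16, new_sum=53+(16)=69
Option D: A[4] 41->-20, delta=-61, new_sum=53+(-61)=-8
Option E: A[2] -17->-8, delta=9, new_sum=53+(9)=62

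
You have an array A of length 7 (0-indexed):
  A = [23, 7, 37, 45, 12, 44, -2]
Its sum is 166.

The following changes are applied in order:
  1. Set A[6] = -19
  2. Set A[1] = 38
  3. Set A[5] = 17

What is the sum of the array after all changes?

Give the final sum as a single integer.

Initial sum: 166
Change 1: A[6] -2 -> -19, delta = -17, sum = 149
Change 2: A[1] 7 -> 38, delta = 31, sum = 180
Change 3: A[5] 44 -> 17, delta = -27, sum = 153

Answer: 153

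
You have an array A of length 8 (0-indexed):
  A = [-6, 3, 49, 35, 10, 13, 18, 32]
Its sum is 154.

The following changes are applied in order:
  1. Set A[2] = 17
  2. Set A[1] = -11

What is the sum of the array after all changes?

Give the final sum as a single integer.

Initial sum: 154
Change 1: A[2] 49 -> 17, delta = -32, sum = 122
Change 2: A[1] 3 -> -11, delta = -14, sum = 108

Answer: 108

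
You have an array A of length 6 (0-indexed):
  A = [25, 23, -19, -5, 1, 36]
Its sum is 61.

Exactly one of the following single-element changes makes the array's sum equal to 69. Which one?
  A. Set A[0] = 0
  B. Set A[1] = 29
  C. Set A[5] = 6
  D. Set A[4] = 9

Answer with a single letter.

Option A: A[0] 25->0, delta=-25, new_sum=61+(-25)=36
Option B: A[1] 23->29, delta=6, new_sum=61+(6)=67
Option C: A[5] 36->6, delta=-30, new_sum=61+(-30)=31
Option D: A[4] 1->9, delta=8, new_sum=61+(8)=69 <-- matches target

Answer: D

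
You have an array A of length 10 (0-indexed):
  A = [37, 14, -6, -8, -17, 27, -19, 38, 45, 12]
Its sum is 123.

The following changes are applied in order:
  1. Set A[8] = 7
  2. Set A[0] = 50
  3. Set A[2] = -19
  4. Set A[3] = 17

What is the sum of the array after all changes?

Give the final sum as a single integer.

Initial sum: 123
Change 1: A[8] 45 -> 7, delta = -38, sum = 85
Change 2: A[0] 37 -> 50, delta = 13, sum = 98
Change 3: A[2] -6 -> -19, delta = -13, sum = 85
Change 4: A[3] -8 -> 17, delta = 25, sum = 110

Answer: 110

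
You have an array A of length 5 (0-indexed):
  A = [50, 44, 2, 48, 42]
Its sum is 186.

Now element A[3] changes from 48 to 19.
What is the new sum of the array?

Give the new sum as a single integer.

Answer: 157

Derivation:
Old value at index 3: 48
New value at index 3: 19
Delta = 19 - 48 = -29
New sum = old_sum + delta = 186 + (-29) = 157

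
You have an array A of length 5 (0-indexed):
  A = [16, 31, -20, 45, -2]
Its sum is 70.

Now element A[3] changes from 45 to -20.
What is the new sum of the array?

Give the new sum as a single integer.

Old value at index 3: 45
New value at index 3: -20
Delta = -20 - 45 = -65
New sum = old_sum + delta = 70 + (-65) = 5

Answer: 5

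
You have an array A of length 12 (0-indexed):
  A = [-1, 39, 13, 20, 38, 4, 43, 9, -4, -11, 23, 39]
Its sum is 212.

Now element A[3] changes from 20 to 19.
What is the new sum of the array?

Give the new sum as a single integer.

Answer: 211

Derivation:
Old value at index 3: 20
New value at index 3: 19
Delta = 19 - 20 = -1
New sum = old_sum + delta = 212 + (-1) = 211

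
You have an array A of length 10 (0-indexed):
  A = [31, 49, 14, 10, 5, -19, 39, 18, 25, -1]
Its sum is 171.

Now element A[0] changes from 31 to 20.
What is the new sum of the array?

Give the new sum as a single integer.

Answer: 160

Derivation:
Old value at index 0: 31
New value at index 0: 20
Delta = 20 - 31 = -11
New sum = old_sum + delta = 171 + (-11) = 160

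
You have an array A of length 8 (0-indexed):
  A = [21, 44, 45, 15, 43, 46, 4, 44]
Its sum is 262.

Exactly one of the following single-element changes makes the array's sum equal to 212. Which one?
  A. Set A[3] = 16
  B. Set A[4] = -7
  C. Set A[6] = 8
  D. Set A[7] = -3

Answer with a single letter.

Option A: A[3] 15->16, delta=1, new_sum=262+(1)=263
Option B: A[4] 43->-7, delta=-50, new_sum=262+(-50)=212 <-- matches target
Option C: A[6] 4->8, delta=4, new_sum=262+(4)=266
Option D: A[7] 44->-3, delta=-47, new_sum=262+(-47)=215

Answer: B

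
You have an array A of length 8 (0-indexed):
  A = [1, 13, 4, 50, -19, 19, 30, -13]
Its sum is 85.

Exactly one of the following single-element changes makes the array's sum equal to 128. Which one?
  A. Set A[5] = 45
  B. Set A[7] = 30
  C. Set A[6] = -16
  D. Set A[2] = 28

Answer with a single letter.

Option A: A[5] 19->45, delta=26, new_sum=85+(26)=111
Option B: A[7] -13->30, delta=43, new_sum=85+(43)=128 <-- matches target
Option C: A[6] 30->-16, delta=-46, new_sum=85+(-46)=39
Option D: A[2] 4->28, delta=24, new_sum=85+(24)=109

Answer: B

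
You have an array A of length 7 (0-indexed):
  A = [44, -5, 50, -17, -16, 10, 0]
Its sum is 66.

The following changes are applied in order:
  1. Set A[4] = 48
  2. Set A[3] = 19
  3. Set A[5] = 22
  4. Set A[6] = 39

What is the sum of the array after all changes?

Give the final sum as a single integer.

Initial sum: 66
Change 1: A[4] -16 -> 48, delta = 64, sum = 130
Change 2: A[3] -17 -> 19, delta = 36, sum = 166
Change 3: A[5] 10 -> 22, delta = 12, sum = 178
Change 4: A[6] 0 -> 39, delta = 39, sum = 217

Answer: 217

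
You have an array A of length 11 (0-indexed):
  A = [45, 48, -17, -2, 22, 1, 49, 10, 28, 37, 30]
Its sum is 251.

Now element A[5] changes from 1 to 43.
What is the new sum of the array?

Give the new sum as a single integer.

Answer: 293

Derivation:
Old value at index 5: 1
New value at index 5: 43
Delta = 43 - 1 = 42
New sum = old_sum + delta = 251 + (42) = 293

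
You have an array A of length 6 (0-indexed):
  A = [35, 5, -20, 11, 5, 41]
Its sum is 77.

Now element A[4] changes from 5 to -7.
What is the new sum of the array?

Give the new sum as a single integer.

Old value at index 4: 5
New value at index 4: -7
Delta = -7 - 5 = -12
New sum = old_sum + delta = 77 + (-12) = 65

Answer: 65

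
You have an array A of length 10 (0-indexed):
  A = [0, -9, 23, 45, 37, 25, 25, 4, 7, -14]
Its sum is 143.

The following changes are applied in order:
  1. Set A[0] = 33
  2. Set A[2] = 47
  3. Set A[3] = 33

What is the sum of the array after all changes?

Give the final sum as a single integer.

Initial sum: 143
Change 1: A[0] 0 -> 33, delta = 33, sum = 176
Change 2: A[2] 23 -> 47, delta = 24, sum = 200
Change 3: A[3] 45 -> 33, delta = -12, sum = 188

Answer: 188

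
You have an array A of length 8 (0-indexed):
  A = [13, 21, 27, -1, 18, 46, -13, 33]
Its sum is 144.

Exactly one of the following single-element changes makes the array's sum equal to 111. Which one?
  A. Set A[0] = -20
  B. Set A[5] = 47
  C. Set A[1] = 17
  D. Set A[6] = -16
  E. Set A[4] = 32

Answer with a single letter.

Answer: A

Derivation:
Option A: A[0] 13->-20, delta=-33, new_sum=144+(-33)=111 <-- matches target
Option B: A[5] 46->47, delta=1, new_sum=144+(1)=145
Option C: A[1] 21->17, delta=-4, new_sum=144+(-4)=140
Option D: A[6] -13->-16, delta=-3, new_sum=144+(-3)=141
Option E: A[4] 18->32, delta=14, new_sum=144+(14)=158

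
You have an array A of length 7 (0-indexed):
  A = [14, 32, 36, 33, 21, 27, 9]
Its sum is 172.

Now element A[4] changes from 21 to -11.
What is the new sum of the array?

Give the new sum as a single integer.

Old value at index 4: 21
New value at index 4: -11
Delta = -11 - 21 = -32
New sum = old_sum + delta = 172 + (-32) = 140

Answer: 140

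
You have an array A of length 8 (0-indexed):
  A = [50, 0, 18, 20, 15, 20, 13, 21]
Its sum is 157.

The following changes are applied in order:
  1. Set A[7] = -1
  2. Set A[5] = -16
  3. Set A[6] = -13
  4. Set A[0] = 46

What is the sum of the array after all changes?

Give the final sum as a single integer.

Initial sum: 157
Change 1: A[7] 21 -> -1, delta = -22, sum = 135
Change 2: A[5] 20 -> -16, delta = -36, sum = 99
Change 3: A[6] 13 -> -13, delta = -26, sum = 73
Change 4: A[0] 50 -> 46, delta = -4, sum = 69

Answer: 69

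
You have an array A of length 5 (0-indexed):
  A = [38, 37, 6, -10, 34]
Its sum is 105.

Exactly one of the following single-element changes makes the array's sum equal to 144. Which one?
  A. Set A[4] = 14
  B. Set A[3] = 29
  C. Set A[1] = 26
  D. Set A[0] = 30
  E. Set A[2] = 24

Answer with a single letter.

Answer: B

Derivation:
Option A: A[4] 34->14, delta=-20, new_sum=105+(-20)=85
Option B: A[3] -10->29, delta=39, new_sum=105+(39)=144 <-- matches target
Option C: A[1] 37->26, delta=-11, new_sum=105+(-11)=94
Option D: A[0] 38->30, delta=-8, new_sum=105+(-8)=97
Option E: A[2] 6->24, delta=18, new_sum=105+(18)=123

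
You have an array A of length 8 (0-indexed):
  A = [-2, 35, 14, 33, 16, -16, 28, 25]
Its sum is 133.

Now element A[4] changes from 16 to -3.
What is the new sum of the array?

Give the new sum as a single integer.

Old value at index 4: 16
New value at index 4: -3
Delta = -3 - 16 = -19
New sum = old_sum + delta = 133 + (-19) = 114

Answer: 114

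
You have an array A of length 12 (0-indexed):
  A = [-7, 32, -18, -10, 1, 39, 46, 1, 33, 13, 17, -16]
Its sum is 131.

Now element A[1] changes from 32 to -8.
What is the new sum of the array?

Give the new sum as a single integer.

Old value at index 1: 32
New value at index 1: -8
Delta = -8 - 32 = -40
New sum = old_sum + delta = 131 + (-40) = 91

Answer: 91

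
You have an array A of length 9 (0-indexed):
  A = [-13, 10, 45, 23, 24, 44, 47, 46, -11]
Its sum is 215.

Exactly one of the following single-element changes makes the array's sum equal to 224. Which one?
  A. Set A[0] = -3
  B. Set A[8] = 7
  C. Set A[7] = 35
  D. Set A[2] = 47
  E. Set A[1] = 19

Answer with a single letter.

Option A: A[0] -13->-3, delta=10, new_sum=215+(10)=225
Option B: A[8] -11->7, delta=18, new_sum=215+(18)=233
Option C: A[7] 46->35, delta=-11, new_sum=215+(-11)=204
Option D: A[2] 45->47, delta=2, new_sum=215+(2)=217
Option E: A[1] 10->19, delta=9, new_sum=215+(9)=224 <-- matches target

Answer: E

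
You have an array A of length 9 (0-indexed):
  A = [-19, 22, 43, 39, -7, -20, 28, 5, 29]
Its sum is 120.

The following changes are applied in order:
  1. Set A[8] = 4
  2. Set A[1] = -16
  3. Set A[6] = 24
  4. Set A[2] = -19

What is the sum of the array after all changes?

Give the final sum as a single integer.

Answer: -9

Derivation:
Initial sum: 120
Change 1: A[8] 29 -> 4, delta = -25, sum = 95
Change 2: A[1] 22 -> -16, delta = -38, sum = 57
Change 3: A[6] 28 -> 24, delta = -4, sum = 53
Change 4: A[2] 43 -> -19, delta = -62, sum = -9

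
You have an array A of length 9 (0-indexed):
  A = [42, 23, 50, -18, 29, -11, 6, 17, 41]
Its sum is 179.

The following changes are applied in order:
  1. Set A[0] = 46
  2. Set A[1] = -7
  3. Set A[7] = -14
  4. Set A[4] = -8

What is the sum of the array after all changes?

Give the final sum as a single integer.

Initial sum: 179
Change 1: A[0] 42 -> 46, delta = 4, sum = 183
Change 2: A[1] 23 -> -7, delta = -30, sum = 153
Change 3: A[7] 17 -> -14, delta = -31, sum = 122
Change 4: A[4] 29 -> -8, delta = -37, sum = 85

Answer: 85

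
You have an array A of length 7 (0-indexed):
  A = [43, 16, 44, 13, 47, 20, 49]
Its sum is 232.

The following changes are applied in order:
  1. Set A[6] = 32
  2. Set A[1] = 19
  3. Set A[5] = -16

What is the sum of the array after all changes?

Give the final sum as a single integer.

Answer: 182

Derivation:
Initial sum: 232
Change 1: A[6] 49 -> 32, delta = -17, sum = 215
Change 2: A[1] 16 -> 19, delta = 3, sum = 218
Change 3: A[5] 20 -> -16, delta = -36, sum = 182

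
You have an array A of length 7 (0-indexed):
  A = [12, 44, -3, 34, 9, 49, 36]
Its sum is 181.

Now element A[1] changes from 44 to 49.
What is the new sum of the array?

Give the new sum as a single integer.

Answer: 186

Derivation:
Old value at index 1: 44
New value at index 1: 49
Delta = 49 - 44 = 5
New sum = old_sum + delta = 181 + (5) = 186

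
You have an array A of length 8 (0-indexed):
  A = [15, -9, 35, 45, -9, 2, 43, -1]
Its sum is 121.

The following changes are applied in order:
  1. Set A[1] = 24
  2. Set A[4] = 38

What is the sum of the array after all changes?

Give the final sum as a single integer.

Initial sum: 121
Change 1: A[1] -9 -> 24, delta = 33, sum = 154
Change 2: A[4] -9 -> 38, delta = 47, sum = 201

Answer: 201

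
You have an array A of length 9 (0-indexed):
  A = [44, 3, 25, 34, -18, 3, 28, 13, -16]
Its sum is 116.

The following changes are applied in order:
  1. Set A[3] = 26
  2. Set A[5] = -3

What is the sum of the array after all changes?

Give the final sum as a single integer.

Initial sum: 116
Change 1: A[3] 34 -> 26, delta = -8, sum = 108
Change 2: A[5] 3 -> -3, delta = -6, sum = 102

Answer: 102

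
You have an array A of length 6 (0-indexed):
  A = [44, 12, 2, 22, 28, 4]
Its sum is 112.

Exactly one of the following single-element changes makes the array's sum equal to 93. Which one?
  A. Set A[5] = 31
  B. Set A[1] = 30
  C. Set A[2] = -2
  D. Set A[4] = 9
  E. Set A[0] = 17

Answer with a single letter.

Answer: D

Derivation:
Option A: A[5] 4->31, delta=27, new_sum=112+(27)=139
Option B: A[1] 12->30, delta=18, new_sum=112+(18)=130
Option C: A[2] 2->-2, delta=-4, new_sum=112+(-4)=108
Option D: A[4] 28->9, delta=-19, new_sum=112+(-19)=93 <-- matches target
Option E: A[0] 44->17, delta=-27, new_sum=112+(-27)=85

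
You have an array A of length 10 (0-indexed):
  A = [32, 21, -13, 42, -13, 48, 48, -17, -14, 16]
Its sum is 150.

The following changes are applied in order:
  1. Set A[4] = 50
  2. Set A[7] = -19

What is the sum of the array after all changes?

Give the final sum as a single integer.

Answer: 211

Derivation:
Initial sum: 150
Change 1: A[4] -13 -> 50, delta = 63, sum = 213
Change 2: A[7] -17 -> -19, delta = -2, sum = 211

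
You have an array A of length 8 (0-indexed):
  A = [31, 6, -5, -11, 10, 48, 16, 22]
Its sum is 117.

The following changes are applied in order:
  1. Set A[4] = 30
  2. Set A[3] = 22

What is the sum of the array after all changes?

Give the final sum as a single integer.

Answer: 170

Derivation:
Initial sum: 117
Change 1: A[4] 10 -> 30, delta = 20, sum = 137
Change 2: A[3] -11 -> 22, delta = 33, sum = 170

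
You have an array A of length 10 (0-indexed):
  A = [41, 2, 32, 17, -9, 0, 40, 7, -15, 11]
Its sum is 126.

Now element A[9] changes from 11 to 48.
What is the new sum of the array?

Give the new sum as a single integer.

Answer: 163

Derivation:
Old value at index 9: 11
New value at index 9: 48
Delta = 48 - 11 = 37
New sum = old_sum + delta = 126 + (37) = 163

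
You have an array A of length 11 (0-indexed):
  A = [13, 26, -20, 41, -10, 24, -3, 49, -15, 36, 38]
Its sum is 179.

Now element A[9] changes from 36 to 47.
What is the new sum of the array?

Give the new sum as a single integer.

Old value at index 9: 36
New value at index 9: 47
Delta = 47 - 36 = 11
New sum = old_sum + delta = 179 + (11) = 190

Answer: 190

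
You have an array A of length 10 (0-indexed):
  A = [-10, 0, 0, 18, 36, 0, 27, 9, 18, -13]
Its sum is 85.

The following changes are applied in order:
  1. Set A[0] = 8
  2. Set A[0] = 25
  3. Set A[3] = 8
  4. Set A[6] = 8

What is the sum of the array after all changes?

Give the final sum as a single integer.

Initial sum: 85
Change 1: A[0] -10 -> 8, delta = 18, sum = 103
Change 2: A[0] 8 -> 25, delta = 17, sum = 120
Change 3: A[3] 18 -> 8, delta = -10, sum = 110
Change 4: A[6] 27 -> 8, delta = -19, sum = 91

Answer: 91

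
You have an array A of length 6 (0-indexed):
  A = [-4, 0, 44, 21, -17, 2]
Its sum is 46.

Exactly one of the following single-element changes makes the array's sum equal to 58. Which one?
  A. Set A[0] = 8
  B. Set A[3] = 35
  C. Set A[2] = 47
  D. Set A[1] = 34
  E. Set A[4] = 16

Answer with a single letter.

Answer: A

Derivation:
Option A: A[0] -4->8, delta=12, new_sum=46+(12)=58 <-- matches target
Option B: A[3] 21->35, delta=14, new_sum=46+(14)=60
Option C: A[2] 44->47, delta=3, new_sum=46+(3)=49
Option D: A[1] 0->34, delta=34, new_sum=46+(34)=80
Option E: A[4] -17->16, delta=33, new_sum=46+(33)=79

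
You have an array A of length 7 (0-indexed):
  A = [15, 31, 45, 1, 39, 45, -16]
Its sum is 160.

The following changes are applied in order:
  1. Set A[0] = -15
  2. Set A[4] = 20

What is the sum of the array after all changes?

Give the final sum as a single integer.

Initial sum: 160
Change 1: A[0] 15 -> -15, delta = -30, sum = 130
Change 2: A[4] 39 -> 20, delta = -19, sum = 111

Answer: 111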